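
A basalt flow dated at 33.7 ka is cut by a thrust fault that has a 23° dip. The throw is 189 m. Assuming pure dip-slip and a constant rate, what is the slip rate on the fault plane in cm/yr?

dip-slip = throw / sin(dip) = 189 m / sin(23°) = 483.7 m
rate = 483.7 m / 33.7 ka = 0.0144 m/yr = 1.44 cm/yr

1.44 cm/yr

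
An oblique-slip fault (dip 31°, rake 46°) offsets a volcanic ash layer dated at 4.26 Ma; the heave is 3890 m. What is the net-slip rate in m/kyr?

1.48 m/kyr

dip-slip = heave / cos(dip) = 3890 / cos(31°) = 4538 m
net slip = dip-slip / sin(rake) = 4538 / sin(46°) = 6309 m
rate = 6309 m / 4.26 Ma = 0.00148 m/yr = 1.48 m/kyr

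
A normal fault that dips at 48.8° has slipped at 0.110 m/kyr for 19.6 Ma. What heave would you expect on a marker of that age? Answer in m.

dip-slip = rate × time = 0.110 m/kyr × 19.6 Ma = 2156 m
heave = dip-slip × cos(dip) = 2156 × cos(48.8°) = 1420 m

1420 m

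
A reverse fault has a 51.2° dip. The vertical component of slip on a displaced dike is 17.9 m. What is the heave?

heave = throw / tan(dip) = 17.9 / tan(51.2°) = 14.4 m

14.4 m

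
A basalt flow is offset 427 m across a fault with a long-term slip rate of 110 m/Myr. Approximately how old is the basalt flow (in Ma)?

age = offset / rate = 427 m / (110 m/Myr) = 3.88e+06 yr = 3.88 Ma

3.88 Ma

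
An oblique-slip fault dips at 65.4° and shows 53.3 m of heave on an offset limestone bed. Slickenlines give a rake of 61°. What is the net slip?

146 m

dip-slip = heave / cos(dip) = 53.3 / cos(65.4°) = 128 m
net slip = dip-slip / sin(rake) = 128 / sin(61°) = 146 m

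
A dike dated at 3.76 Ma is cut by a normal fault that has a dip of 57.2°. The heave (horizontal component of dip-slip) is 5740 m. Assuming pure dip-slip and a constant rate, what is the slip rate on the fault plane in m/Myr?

dip-slip = heave / cos(dip) = 5740 m / cos(57.2°) = 10600 m
rate = 10600 m / 3.76 Ma = 0.00282 m/yr = 2820 m/Myr

2820 m/Myr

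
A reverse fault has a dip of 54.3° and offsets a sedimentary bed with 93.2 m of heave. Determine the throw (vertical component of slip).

130 m

throw = heave × tan(dip) = 93.2 × tan(54.3°) = 130 m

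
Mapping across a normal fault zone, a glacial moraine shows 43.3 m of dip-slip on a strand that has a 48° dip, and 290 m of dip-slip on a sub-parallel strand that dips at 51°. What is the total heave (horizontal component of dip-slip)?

211 m

heave_A = 43.3 × cos(48°) = 28.97 m
heave_B = 290 × cos(51°) = 182.5 m
total = 28.97 + 182.5 = 211 m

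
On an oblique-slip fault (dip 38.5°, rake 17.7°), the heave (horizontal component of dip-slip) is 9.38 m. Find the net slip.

39.4 m

dip-slip = heave / cos(dip) = 9.38 / cos(38.5°) = 11.99 m
net slip = dip-slip / sin(rake) = 11.99 / sin(17.7°) = 39.4 m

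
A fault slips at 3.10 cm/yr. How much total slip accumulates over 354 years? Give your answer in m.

slip = rate × time = 3.10 cm/yr × 354 years = 11 m

11 m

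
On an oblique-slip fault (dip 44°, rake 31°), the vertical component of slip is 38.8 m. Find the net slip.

108 m

dip-slip = throw / sin(dip) = 38.8 / sin(44°) = 55.85 m
net slip = dip-slip / sin(rake) = 55.85 / sin(31°) = 108 m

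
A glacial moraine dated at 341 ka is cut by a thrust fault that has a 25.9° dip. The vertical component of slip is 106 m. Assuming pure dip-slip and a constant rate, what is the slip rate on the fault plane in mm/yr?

dip-slip = throw / sin(dip) = 106 m / sin(25.9°) = 242.7 m
rate = 242.7 m / 341 ka = 0.000712 m/yr = 0.712 mm/yr

0.712 mm/yr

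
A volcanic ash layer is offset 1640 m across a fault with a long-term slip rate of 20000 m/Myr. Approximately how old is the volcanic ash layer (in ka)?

82 ka

age = offset / rate = 1640 m / (20000 m/Myr) = 82000 yr = 82 ka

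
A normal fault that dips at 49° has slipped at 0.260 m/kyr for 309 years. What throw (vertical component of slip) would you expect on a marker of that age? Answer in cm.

6.06 cm

dip-slip = rate × time = 0.260 m/kyr × 309 years = 0.08034 m
throw = dip-slip × sin(dip) = 0.08034 × sin(49°) = 0.0606 m = 6.06 cm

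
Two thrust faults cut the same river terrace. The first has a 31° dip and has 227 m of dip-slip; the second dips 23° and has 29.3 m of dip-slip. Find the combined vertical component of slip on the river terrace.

throw_A = 227 × sin(31°) = 116.9 m
throw_B = 29.3 × sin(23°) = 11.45 m
total = 116.9 + 11.45 = 128 m

128 m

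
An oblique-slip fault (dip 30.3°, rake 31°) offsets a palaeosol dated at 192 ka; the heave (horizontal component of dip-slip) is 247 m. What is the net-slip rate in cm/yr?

dip-slip = heave / cos(dip) = 247 / cos(30.3°) = 286.1 m
net slip = dip-slip / sin(rake) = 286.1 / sin(31°) = 555.5 m
rate = 555.5 m / 192 ka = 0.00289 m/yr = 0.289 cm/yr

0.289 cm/yr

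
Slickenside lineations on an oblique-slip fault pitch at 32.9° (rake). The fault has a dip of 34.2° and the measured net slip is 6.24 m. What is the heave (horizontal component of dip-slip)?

dip-slip = net slip × sin(rake) = 6.24 m × sin(32.9°) = 3.389 m
heave = dip-slip × cos(dip) = 3.389 × cos(34.2°) = 2.80 m

2.80 m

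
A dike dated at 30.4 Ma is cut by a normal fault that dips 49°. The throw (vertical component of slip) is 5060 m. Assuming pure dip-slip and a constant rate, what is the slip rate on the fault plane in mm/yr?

0.221 mm/yr

dip-slip = throw / sin(dip) = 5060 m / sin(49°) = 6705 m
rate = 6705 m / 30.4 Ma = 0.000221 m/yr = 0.221 mm/yr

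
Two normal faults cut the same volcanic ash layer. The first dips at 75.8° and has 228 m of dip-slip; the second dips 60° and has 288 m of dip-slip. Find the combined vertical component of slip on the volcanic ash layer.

throw_A = 228 × sin(75.8°) = 221 m
throw_B = 288 × sin(60°) = 249.4 m
total = 221 + 249.4 = 470 m

470 m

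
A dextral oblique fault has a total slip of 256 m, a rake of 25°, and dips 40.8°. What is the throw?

70.7 m

dip-slip = net slip × sin(rake) = 256 m × sin(25°) = 108.2 m
throw = dip-slip × sin(dip) = 108.2 × sin(40.8°) = 70.7 m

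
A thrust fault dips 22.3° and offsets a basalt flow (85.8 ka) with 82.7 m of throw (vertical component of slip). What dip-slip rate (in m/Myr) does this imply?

dip-slip = throw / sin(dip) = 82.7 m / sin(22.3°) = 217.9 m
rate = 217.9 m / 85.8 ka = 0.00254 m/yr = 2540 m/Myr

2540 m/Myr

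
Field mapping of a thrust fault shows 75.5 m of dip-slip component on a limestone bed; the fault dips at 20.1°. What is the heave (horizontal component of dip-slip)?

70.9 m

heave = dip-slip × cos(dip) = 75.5 m × cos(20.1°) = 70.9 m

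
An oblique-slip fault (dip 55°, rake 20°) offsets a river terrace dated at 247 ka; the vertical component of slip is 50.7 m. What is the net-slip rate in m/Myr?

dip-slip = throw / sin(dip) = 50.7 / sin(55°) = 61.89 m
net slip = dip-slip / sin(rake) = 61.89 / sin(20°) = 181 m
rate = 181 m / 247 ka = 0.000733 m/yr = 733 m/Myr

733 m/Myr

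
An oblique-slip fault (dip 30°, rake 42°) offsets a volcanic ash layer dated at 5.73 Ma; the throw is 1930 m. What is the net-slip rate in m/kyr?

1.01 m/kyr

dip-slip = throw / sin(dip) = 1930 / sin(30°) = 3860 m
net slip = dip-slip / sin(rake) = 3860 / sin(42°) = 5769 m
rate = 5769 m / 5.73 Ma = 0.00101 m/yr = 1.01 m/kyr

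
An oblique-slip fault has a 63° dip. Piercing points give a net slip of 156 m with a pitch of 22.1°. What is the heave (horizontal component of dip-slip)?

dip-slip = net slip × sin(rake) = 156 m × sin(22.1°) = 58.69 m
heave = dip-slip × cos(dip) = 58.69 × cos(63°) = 26.6 m

26.6 m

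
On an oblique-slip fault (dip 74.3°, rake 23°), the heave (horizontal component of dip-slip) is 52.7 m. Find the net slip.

498 m

dip-slip = heave / cos(dip) = 52.7 / cos(74.3°) = 194.8 m
net slip = dip-slip / sin(rake) = 194.8 / sin(23°) = 498 m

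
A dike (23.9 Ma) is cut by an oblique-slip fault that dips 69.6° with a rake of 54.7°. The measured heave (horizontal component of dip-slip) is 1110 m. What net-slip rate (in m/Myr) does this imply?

163 m/Myr

dip-slip = heave / cos(dip) = 1110 / cos(69.6°) = 3184 m
net slip = dip-slip / sin(rake) = 3184 / sin(54.7°) = 3902 m
rate = 3902 m / 23.9 Ma = 0.000163 m/yr = 163 m/Myr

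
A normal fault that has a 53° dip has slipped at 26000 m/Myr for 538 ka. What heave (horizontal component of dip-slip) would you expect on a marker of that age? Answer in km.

dip-slip = rate × time = 26000 m/Myr × 538 ka = 13990 m
heave = dip-slip × cos(dip) = 13990 × cos(53°) = 8420 m = 8.42 km

8.42 km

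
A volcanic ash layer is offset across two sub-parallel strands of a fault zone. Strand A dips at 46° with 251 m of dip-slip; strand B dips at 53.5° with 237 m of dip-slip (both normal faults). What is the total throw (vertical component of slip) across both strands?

371 m

throw_A = 251 × sin(46°) = 180.6 m
throw_B = 237 × sin(53.5°) = 190.5 m
total = 180.6 + 190.5 = 371 m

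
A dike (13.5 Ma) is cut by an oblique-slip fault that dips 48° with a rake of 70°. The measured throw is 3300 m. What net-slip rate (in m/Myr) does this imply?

350 m/Myr

dip-slip = throw / sin(dip) = 3300 / sin(48°) = 4441 m
net slip = dip-slip / sin(rake) = 4441 / sin(70°) = 4726 m
rate = 4726 m / 13.5 Ma = 0.000350 m/yr = 350 m/Myr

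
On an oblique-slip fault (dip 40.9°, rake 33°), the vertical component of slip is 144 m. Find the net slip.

dip-slip = throw / sin(dip) = 144 / sin(40.9°) = 219.9 m
net slip = dip-slip / sin(rake) = 219.9 / sin(33°) = 404 m

404 m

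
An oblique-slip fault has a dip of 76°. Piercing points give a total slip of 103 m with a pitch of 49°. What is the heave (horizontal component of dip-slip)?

dip-slip = net slip × sin(rake) = 103 m × sin(49°) = 77.74 m
heave = dip-slip × cos(dip) = 77.74 × cos(76°) = 18.8 m

18.8 m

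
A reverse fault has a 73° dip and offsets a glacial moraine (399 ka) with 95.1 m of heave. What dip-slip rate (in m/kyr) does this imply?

0.815 m/kyr

dip-slip = heave / cos(dip) = 95.1 m / cos(73°) = 325.3 m
rate = 325.3 m / 399 ka = 0.000815 m/yr = 0.815 m/kyr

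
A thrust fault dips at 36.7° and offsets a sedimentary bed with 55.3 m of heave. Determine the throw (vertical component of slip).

throw = heave × tan(dip) = 55.3 × tan(36.7°) = 41.2 m

41.2 m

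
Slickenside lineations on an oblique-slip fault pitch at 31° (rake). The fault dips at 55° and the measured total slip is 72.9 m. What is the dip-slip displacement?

37.5 m

dip-slip = net slip × sin(rake) = 72.9 m × sin(31°) = 37.5 m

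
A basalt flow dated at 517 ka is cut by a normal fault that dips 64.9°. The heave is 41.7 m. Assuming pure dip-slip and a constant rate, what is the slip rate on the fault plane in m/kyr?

dip-slip = heave / cos(dip) = 41.7 m / cos(64.9°) = 98.30 m
rate = 98.30 m / 517 ka = 0.000190 m/yr = 0.190 m/kyr

0.190 m/kyr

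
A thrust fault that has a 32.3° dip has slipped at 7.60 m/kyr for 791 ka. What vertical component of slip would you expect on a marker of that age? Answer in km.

dip-slip = rate × time = 7.60 m/kyr × 791 ka = 6012 m
throw = dip-slip × sin(dip) = 6012 × sin(32.3°) = 3210 m = 3.21 km

3.21 km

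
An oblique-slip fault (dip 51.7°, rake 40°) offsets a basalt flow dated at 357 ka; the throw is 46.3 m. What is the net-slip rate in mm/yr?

dip-slip = throw / sin(dip) = 46.3 / sin(51.7°) = 59 m
net slip = dip-slip / sin(rake) = 59 / sin(40°) = 91.78 m
rate = 91.78 m / 357 ka = 0.000257 m/yr = 0.257 mm/yr

0.257 mm/yr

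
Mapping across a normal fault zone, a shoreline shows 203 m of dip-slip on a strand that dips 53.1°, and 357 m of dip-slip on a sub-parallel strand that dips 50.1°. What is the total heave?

heave_A = 203 × cos(53.1°) = 121.9 m
heave_B = 357 × cos(50.1°) = 229 m
total = 121.9 + 229 = 351 m

351 m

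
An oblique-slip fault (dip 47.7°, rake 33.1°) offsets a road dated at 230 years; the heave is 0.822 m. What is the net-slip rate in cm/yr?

dip-slip = heave / cos(dip) = 0.822 / cos(47.7°) = 1.221 m
net slip = dip-slip / sin(rake) = 1.221 / sin(33.1°) = 2.237 m
rate = 2.237 m / 230 years = 0.00972 m/yr = 0.972 cm/yr

0.972 cm/yr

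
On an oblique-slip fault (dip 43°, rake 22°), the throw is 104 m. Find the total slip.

dip-slip = throw / sin(dip) = 104 / sin(43°) = 152.5 m
net slip = dip-slip / sin(rake) = 152.5 / sin(22°) = 407 m

407 m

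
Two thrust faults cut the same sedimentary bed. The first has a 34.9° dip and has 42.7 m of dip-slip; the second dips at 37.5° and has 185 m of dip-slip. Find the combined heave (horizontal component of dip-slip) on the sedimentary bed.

182 m

heave_A = 42.7 × cos(34.9°) = 35.02 m
heave_B = 185 × cos(37.5°) = 146.8 m
total = 35.02 + 146.8 = 182 m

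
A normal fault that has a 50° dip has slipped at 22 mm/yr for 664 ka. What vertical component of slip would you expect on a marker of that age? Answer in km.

dip-slip = rate × time = 22 mm/yr × 664 ka = 14610 m
throw = dip-slip × sin(dip) = 14610 × sin(50°) = 11200 m = 11.2 km

11.2 km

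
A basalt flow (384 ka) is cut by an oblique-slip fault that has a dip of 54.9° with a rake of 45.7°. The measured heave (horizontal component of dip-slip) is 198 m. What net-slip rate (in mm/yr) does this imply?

1.25 mm/yr

dip-slip = heave / cos(dip) = 198 / cos(54.9°) = 344.3 m
net slip = dip-slip / sin(rake) = 344.3 / sin(45.7°) = 481.1 m
rate = 481.1 m / 384 ka = 0.00125 m/yr = 1.25 mm/yr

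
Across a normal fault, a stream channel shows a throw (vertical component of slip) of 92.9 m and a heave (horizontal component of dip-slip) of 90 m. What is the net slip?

129 m

net slip = √(throw² + heave²) = √(92.9² + 90²) = 129 m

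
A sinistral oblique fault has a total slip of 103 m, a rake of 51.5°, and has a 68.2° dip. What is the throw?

dip-slip = net slip × sin(rake) = 103 m × sin(51.5°) = 80.61 m
throw = dip-slip × sin(dip) = 80.61 × sin(68.2°) = 74.8 m

74.8 m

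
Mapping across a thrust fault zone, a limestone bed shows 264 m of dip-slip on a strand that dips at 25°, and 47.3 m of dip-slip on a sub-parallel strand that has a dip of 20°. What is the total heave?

heave_A = 264 × cos(25°) = 239.3 m
heave_B = 47.3 × cos(20°) = 44.45 m
total = 239.3 + 44.45 = 284 m

284 m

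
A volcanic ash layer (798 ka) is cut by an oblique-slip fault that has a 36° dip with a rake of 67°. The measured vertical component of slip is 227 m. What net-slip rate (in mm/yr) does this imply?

0.526 mm/yr

dip-slip = throw / sin(dip) = 227 / sin(36°) = 386.2 m
net slip = dip-slip / sin(rake) = 386.2 / sin(67°) = 419.5 m
rate = 419.5 m / 798 ka = 0.000526 m/yr = 0.526 mm/yr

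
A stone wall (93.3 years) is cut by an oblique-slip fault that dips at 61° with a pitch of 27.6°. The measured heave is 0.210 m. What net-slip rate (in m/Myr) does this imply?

10000 m/Myr

dip-slip = heave / cos(dip) = 0.210 / cos(61°) = 0.4332 m
net slip = dip-slip / sin(rake) = 0.4332 / sin(27.6°) = 0.9350 m
rate = 0.9350 m / 93.3 years = 0.0100 m/yr = 10000 m/Myr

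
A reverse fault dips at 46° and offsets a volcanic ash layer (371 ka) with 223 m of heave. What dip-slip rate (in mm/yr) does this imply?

dip-slip = heave / cos(dip) = 223 m / cos(46°) = 321 m
rate = 321 m / 371 ka = 0.000865 m/yr = 0.865 mm/yr

0.865 mm/yr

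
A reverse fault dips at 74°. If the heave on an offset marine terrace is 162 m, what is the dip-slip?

dip-slip = heave / cos(dip) = 162 / cos(74°) = 588 m

588 m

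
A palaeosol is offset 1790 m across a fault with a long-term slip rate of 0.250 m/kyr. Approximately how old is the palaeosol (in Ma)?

7.16 Ma

age = offset / rate = 1790 m / (0.250 m/kyr) = 7.16e+06 yr = 7.16 Ma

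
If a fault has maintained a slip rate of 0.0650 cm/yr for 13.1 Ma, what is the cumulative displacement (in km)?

slip = rate × time = 0.0650 cm/yr × 13.1 Ma = 8520 m = 8.52 km

8.52 km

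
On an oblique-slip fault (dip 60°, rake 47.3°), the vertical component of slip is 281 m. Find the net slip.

442 m

dip-slip = throw / sin(dip) = 281 / sin(60°) = 324.5 m
net slip = dip-slip / sin(rake) = 324.5 / sin(47.3°) = 442 m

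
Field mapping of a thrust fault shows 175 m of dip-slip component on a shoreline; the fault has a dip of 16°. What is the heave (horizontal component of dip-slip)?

168 m

heave = dip-slip × cos(dip) = 175 m × cos(16°) = 168 m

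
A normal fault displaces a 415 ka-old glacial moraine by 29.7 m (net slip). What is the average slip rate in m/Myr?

71.6 m/Myr

rate = 29.7 m / 415 ka = 0.0000716 m/yr = 71.6 m/Myr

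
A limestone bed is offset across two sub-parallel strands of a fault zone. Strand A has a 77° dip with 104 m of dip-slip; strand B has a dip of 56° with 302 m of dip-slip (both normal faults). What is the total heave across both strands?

192 m

heave_A = 104 × cos(77°) = 23.39 m
heave_B = 302 × cos(56°) = 168.9 m
total = 23.39 + 168.9 = 192 m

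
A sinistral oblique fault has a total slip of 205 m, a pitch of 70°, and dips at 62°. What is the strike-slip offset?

70.1 m

strike-slip = net slip × cos(rake) = 205 m × cos(70°) = 70.1 m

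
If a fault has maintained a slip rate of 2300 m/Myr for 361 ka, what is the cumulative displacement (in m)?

830 m

slip = rate × time = 2300 m/Myr × 361 ka = 830 m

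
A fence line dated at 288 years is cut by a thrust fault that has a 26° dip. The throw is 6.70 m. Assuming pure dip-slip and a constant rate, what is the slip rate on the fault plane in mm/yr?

dip-slip = throw / sin(dip) = 6.70 m / sin(26°) = 15.28 m
rate = 15.28 m / 288 years = 0.0531 m/yr = 53.1 mm/yr

53.1 mm/yr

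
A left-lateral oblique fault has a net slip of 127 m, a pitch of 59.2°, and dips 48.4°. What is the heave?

dip-slip = net slip × sin(rake) = 127 m × sin(59.2°) = 109.1 m
heave = dip-slip × cos(dip) = 109.1 × cos(48.4°) = 72.4 m

72.4 m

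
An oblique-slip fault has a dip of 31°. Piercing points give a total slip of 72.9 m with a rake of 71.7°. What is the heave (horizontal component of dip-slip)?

dip-slip = net slip × sin(rake) = 72.9 m × sin(71.7°) = 69.21 m
heave = dip-slip × cos(dip) = 69.21 × cos(31°) = 59.3 m

59.3 m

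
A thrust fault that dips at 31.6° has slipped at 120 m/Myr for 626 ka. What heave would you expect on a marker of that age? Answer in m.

64 m

dip-slip = rate × time = 120 m/Myr × 626 ka = 75.12 m
heave = dip-slip × cos(dip) = 75.12 × cos(31.6°) = 64 m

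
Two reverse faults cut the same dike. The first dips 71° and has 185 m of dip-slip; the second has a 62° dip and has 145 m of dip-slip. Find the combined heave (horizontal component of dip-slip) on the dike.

128 m

heave_A = 185 × cos(71°) = 60.23 m
heave_B = 145 × cos(62°) = 68.07 m
total = 60.23 + 68.07 = 128 m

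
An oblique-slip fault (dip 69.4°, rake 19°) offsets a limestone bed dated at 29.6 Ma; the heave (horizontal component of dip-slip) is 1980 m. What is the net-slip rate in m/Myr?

dip-slip = heave / cos(dip) = 1980 / cos(69.4°) = 5628 m
net slip = dip-slip / sin(rake) = 5628 / sin(19°) = 17290 m
rate = 17290 m / 29.6 Ma = 0.000584 m/yr = 584 m/Myr

584 m/Myr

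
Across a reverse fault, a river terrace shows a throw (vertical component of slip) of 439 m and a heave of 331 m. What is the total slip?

net slip = √(throw² + heave²) = √(439² + 331²) = 550 m

550 m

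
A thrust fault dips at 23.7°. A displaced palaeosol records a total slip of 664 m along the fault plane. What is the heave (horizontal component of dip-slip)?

608 m

heave = dip-slip × cos(dip) = 664 m × cos(23.7°) = 608 m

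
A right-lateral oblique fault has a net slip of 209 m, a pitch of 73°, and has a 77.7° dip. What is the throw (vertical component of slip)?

dip-slip = net slip × sin(rake) = 209 m × sin(73°) = 199.9 m
throw = dip-slip × sin(dip) = 199.9 × sin(77.7°) = 195 m

195 m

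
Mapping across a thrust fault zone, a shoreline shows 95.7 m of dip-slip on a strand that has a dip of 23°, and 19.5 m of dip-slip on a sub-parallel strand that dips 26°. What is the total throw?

45.9 m

throw_A = 95.7 × sin(23°) = 37.39 m
throw_B = 19.5 × sin(26°) = 8.548 m
total = 37.39 + 8.548 = 45.9 m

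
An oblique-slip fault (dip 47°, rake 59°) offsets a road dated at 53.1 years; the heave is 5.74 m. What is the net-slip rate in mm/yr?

dip-slip = heave / cos(dip) = 5.74 / cos(47°) = 8.416 m
net slip = dip-slip / sin(rake) = 8.416 / sin(59°) = 9.819 m
rate = 9.819 m / 53.1 years = 0.185 m/yr = 185 mm/yr

185 mm/yr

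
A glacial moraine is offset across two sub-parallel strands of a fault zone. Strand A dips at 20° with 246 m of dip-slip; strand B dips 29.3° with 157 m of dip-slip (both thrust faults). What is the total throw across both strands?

161 m

throw_A = 246 × sin(20°) = 84.14 m
throw_B = 157 × sin(29.3°) = 76.83 m
total = 84.14 + 76.83 = 161 m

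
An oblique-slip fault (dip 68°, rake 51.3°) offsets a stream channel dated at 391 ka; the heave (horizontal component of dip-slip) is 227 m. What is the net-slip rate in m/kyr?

1.99 m/kyr

dip-slip = heave / cos(dip) = 227 / cos(68°) = 606 m
net slip = dip-slip / sin(rake) = 606 / sin(51.3°) = 776.5 m
rate = 776.5 m / 391 ka = 0.00199 m/yr = 1.99 m/kyr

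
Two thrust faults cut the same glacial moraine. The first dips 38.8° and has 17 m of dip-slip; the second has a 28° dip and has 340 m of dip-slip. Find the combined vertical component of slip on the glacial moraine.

170 m

throw_A = 17 × sin(38.8°) = 10.65 m
throw_B = 340 × sin(28°) = 159.6 m
total = 10.65 + 159.6 = 170 m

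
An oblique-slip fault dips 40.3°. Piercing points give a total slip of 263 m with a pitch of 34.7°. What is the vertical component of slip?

dip-slip = net slip × sin(rake) = 263 m × sin(34.7°) = 149.7 m
throw = dip-slip × sin(dip) = 149.7 × sin(40.3°) = 96.8 m

96.8 m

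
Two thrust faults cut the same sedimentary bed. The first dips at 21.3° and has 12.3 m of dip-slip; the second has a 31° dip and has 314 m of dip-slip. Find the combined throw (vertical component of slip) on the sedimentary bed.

throw_A = 12.3 × sin(21.3°) = 4.468 m
throw_B = 314 × sin(31°) = 161.7 m
total = 4.468 + 161.7 = 166 m

166 m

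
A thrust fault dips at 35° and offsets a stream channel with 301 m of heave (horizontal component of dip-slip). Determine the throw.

throw = heave × tan(dip) = 301 × tan(35°) = 211 m

211 m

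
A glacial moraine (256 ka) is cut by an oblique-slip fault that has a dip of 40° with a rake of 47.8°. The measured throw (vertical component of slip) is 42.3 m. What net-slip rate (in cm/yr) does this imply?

0.0347 cm/yr

dip-slip = throw / sin(dip) = 42.3 / sin(40°) = 65.81 m
net slip = dip-slip / sin(rake) = 65.81 / sin(47.8°) = 88.83 m
rate = 88.83 m / 256 ka = 0.000347 m/yr = 0.0347 cm/yr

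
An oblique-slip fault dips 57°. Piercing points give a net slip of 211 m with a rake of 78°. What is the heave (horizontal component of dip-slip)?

112 m

dip-slip = net slip × sin(rake) = 211 m × sin(78°) = 206.4 m
heave = dip-slip × cos(dip) = 206.4 × cos(57°) = 112 m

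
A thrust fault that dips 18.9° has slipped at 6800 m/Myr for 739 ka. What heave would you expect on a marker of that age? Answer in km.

4.75 km

dip-slip = rate × time = 6800 m/Myr × 739 ka = 5025 m
heave = dip-slip × cos(dip) = 5025 × cos(18.9°) = 4750 m = 4.75 km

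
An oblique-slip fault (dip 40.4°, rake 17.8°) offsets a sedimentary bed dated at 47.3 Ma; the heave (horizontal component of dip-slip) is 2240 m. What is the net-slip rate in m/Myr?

dip-slip = heave / cos(dip) = 2240 / cos(40.4°) = 2941 m
net slip = dip-slip / sin(rake) = 2941 / sin(17.8°) = 9622 m
rate = 9622 m / 47.3 Ma = 0.000203 m/yr = 203 m/Myr

203 m/Myr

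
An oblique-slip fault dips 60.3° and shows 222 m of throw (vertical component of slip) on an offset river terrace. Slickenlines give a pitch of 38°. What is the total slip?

dip-slip = throw / sin(dip) = 222 / sin(60.3°) = 255.6 m
net slip = dip-slip / sin(rake) = 255.6 / sin(38°) = 415 m

415 m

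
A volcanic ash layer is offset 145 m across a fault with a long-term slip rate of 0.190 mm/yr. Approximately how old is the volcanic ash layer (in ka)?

763 ka

age = offset / rate = 145 m / (0.190 mm/yr) = 763000 yr = 763 ka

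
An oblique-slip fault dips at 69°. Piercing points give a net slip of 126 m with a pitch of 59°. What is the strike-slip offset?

64.9 m

strike-slip = net slip × cos(rake) = 126 m × cos(59°) = 64.9 m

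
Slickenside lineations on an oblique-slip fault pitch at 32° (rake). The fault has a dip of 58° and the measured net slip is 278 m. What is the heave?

78.1 m

dip-slip = net slip × sin(rake) = 278 m × sin(32°) = 147.3 m
heave = dip-slip × cos(dip) = 147.3 × cos(58°) = 78.1 m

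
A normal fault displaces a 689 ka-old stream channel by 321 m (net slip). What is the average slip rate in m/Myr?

466 m/Myr

rate = 321 m / 689 ka = 0.000466 m/yr = 466 m/Myr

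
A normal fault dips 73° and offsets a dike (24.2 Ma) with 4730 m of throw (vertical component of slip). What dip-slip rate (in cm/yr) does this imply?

0.0204 cm/yr

dip-slip = throw / sin(dip) = 4730 m / sin(73°) = 4946 m
rate = 4946 m / 24.2 Ma = 0.000204 m/yr = 0.0204 cm/yr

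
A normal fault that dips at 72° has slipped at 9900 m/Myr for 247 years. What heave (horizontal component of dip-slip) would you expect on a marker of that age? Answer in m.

0.756 m

dip-slip = rate × time = 9900 m/Myr × 247 years = 2.445 m
heave = dip-slip × cos(dip) = 2.445 × cos(72°) = 0.756 m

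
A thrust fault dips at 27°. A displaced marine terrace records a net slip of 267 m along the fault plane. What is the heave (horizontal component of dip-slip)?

238 m

heave = dip-slip × cos(dip) = 267 m × cos(27°) = 238 m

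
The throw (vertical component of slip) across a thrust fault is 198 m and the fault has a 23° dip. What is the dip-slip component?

507 m

dip-slip = throw / sin(dip) = 198 / sin(23°) = 507 m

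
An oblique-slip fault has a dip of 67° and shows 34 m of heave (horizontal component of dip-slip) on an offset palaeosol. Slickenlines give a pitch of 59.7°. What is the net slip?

dip-slip = heave / cos(dip) = 34 / cos(67°) = 87.02 m
net slip = dip-slip / sin(rake) = 87.02 / sin(59.7°) = 101 m

101 m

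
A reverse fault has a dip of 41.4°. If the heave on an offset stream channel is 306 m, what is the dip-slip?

dip-slip = heave / cos(dip) = 306 / cos(41.4°) = 408 m

408 m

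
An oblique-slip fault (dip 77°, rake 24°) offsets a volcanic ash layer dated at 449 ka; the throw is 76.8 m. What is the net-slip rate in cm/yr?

dip-slip = throw / sin(dip) = 76.8 / sin(77°) = 78.82 m
net slip = dip-slip / sin(rake) = 78.82 / sin(24°) = 193.8 m
rate = 193.8 m / 449 ka = 0.000432 m/yr = 0.0432 cm/yr

0.0432 cm/yr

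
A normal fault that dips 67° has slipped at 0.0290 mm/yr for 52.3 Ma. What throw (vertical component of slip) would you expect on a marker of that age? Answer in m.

dip-slip = rate × time = 0.0290 mm/yr × 52.3 Ma = 1517 m
throw = dip-slip × sin(dip) = 1517 × sin(67°) = 1400 m

1400 m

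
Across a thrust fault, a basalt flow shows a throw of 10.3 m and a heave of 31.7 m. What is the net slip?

net slip = √(throw² + heave²) = √(10.3² + 31.7²) = 33.3 m

33.3 m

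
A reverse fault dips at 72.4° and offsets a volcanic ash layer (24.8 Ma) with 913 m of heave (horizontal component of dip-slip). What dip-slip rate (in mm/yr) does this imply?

0.122 mm/yr

dip-slip = heave / cos(dip) = 913 m / cos(72.4°) = 3019 m
rate = 3019 m / 24.8 Ma = 0.000122 m/yr = 0.122 mm/yr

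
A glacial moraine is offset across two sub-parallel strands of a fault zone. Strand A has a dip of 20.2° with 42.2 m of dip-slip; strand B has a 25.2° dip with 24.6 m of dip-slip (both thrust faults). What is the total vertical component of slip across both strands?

throw_A = 42.2 × sin(20.2°) = 14.57 m
throw_B = 24.6 × sin(25.2°) = 10.47 m
total = 14.57 + 10.47 = 25 m

25 m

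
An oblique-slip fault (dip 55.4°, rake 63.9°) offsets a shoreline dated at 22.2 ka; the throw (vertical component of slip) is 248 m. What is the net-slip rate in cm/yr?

dip-slip = throw / sin(dip) = 248 / sin(55.4°) = 301.3 m
net slip = dip-slip / sin(rake) = 301.3 / sin(63.9°) = 335.5 m
rate = 335.5 m / 22.2 ka = 0.0151 m/yr = 1.51 cm/yr

1.51 cm/yr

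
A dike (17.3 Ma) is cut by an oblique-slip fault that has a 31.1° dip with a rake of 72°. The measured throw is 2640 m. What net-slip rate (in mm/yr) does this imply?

dip-slip = throw / sin(dip) = 2640 / sin(31.1°) = 5111 m
net slip = dip-slip / sin(rake) = 5111 / sin(72°) = 5374 m
rate = 5374 m / 17.3 Ma = 0.000311 m/yr = 0.311 mm/yr

0.311 mm/yr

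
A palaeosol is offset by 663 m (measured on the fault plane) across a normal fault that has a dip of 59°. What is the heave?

heave = dip-slip × cos(dip) = 663 m × cos(59°) = 341 m

341 m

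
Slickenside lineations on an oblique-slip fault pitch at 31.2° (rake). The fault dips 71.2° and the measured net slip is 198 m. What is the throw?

dip-slip = net slip × sin(rake) = 198 m × sin(31.2°) = 102.6 m
throw = dip-slip × sin(dip) = 102.6 × sin(71.2°) = 97.1 m

97.1 m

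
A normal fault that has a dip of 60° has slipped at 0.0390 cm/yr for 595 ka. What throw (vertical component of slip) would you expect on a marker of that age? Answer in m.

201 m

dip-slip = rate × time = 0.0390 cm/yr × 595 ka = 232 m
throw = dip-slip × sin(dip) = 232 × sin(60°) = 201 m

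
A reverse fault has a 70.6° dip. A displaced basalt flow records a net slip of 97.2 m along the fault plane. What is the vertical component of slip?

91.7 m

throw = dip-slip × sin(dip) = 97.2 m × sin(70.6°) = 91.7 m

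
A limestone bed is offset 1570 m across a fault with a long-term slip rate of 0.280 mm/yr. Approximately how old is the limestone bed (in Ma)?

age = offset / rate = 1570 m / (0.280 mm/yr) = 5.61e+06 yr = 5.61 Ma

5.61 Ma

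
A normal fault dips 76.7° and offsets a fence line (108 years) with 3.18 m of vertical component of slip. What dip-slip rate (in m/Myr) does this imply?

30300 m/Myr

dip-slip = throw / sin(dip) = 3.18 m / sin(76.7°) = 3.268 m
rate = 3.268 m / 108 years = 0.0303 m/yr = 30300 m/Myr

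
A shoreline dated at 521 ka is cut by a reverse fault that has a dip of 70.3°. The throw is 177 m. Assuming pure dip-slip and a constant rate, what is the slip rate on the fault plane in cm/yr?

0.0361 cm/yr

dip-slip = throw / sin(dip) = 177 m / sin(70.3°) = 188 m
rate = 188 m / 521 ka = 0.000361 m/yr = 0.0361 cm/yr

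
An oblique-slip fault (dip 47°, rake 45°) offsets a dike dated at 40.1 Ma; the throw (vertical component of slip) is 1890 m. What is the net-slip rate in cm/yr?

dip-slip = throw / sin(dip) = 1890 / sin(47°) = 2584 m
net slip = dip-slip / sin(rake) = 2584 / sin(45°) = 3655 m
rate = 3655 m / 40.1 Ma = 0.0000911 m/yr = 0.00911 cm/yr

0.00911 cm/yr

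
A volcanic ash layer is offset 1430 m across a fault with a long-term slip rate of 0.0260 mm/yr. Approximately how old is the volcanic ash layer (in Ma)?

age = offset / rate = 1430 m / (0.0260 mm/yr) = 5.5e+07 yr = 55 Ma

55 Ma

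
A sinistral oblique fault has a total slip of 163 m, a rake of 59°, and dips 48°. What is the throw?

dip-slip = net slip × sin(rake) = 163 m × sin(59°) = 139.7 m
throw = dip-slip × sin(dip) = 139.7 × sin(48°) = 104 m

104 m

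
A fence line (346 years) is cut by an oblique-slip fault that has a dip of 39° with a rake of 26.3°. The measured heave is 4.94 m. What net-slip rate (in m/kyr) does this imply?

dip-slip = heave / cos(dip) = 4.94 / cos(39°) = 6.357 m
net slip = dip-slip / sin(rake) = 6.357 / sin(26.3°) = 14.35 m
rate = 14.35 m / 346 years = 0.0415 m/yr = 41.5 m/kyr

41.5 m/kyr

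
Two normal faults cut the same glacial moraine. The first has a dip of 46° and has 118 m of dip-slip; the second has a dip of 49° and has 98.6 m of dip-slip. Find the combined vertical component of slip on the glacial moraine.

throw_A = 118 × sin(46°) = 84.88 m
throw_B = 98.6 × sin(49°) = 74.41 m
total = 84.88 + 74.41 = 159 m

159 m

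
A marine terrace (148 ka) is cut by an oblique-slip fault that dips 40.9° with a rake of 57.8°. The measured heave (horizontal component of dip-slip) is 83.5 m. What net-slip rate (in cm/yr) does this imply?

dip-slip = heave / cos(dip) = 83.5 / cos(40.9°) = 110.5 m
net slip = dip-slip / sin(rake) = 110.5 / sin(57.8°) = 130.6 m
rate = 130.6 m / 148 ka = 0.000882 m/yr = 0.0882 cm/yr

0.0882 cm/yr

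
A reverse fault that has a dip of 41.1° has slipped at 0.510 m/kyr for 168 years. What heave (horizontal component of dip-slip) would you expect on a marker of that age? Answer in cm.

6.46 cm

dip-slip = rate × time = 0.510 m/kyr × 168 years = 0.08568 m
heave = dip-slip × cos(dip) = 0.08568 × cos(41.1°) = 0.0646 m = 6.46 cm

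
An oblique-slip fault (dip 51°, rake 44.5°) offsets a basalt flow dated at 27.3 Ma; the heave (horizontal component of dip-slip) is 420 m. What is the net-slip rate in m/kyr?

dip-slip = heave / cos(dip) = 420 / cos(51°) = 667.4 m
net slip = dip-slip / sin(rake) = 667.4 / sin(44.5°) = 952.2 m
rate = 952.2 m / 27.3 Ma = 0.0000349 m/yr = 0.0349 m/kyr

0.0349 m/kyr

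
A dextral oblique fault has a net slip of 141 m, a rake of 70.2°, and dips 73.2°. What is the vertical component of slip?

dip-slip = net slip × sin(rake) = 141 m × sin(70.2°) = 132.7 m
throw = dip-slip × sin(dip) = 132.7 × sin(73.2°) = 127 m

127 m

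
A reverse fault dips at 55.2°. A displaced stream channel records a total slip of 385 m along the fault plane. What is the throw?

throw = dip-slip × sin(dip) = 385 m × sin(55.2°) = 316 m

316 m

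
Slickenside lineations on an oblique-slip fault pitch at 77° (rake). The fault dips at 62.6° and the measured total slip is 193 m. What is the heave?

dip-slip = net slip × sin(rake) = 193 m × sin(77°) = 188.1 m
heave = dip-slip × cos(dip) = 188.1 × cos(62.6°) = 86.5 m

86.5 m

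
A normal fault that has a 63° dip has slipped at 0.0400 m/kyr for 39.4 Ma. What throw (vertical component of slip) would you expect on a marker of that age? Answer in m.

dip-slip = rate × time = 0.0400 m/kyr × 39.4 Ma = 1576 m
throw = dip-slip × sin(dip) = 1576 × sin(63°) = 1400 m

1400 m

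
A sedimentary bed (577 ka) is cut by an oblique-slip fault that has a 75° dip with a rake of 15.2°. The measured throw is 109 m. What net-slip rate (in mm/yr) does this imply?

0.746 mm/yr

dip-slip = throw / sin(dip) = 109 / sin(75°) = 112.8 m
net slip = dip-slip / sin(rake) = 112.8 / sin(15.2°) = 430.4 m
rate = 430.4 m / 577 ka = 0.000746 m/yr = 0.746 mm/yr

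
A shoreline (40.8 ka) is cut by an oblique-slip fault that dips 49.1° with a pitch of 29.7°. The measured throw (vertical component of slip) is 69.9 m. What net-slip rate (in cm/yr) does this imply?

dip-slip = throw / sin(dip) = 69.9 / sin(49.1°) = 92.48 m
net slip = dip-slip / sin(rake) = 92.48 / sin(29.7°) = 186.7 m
rate = 186.7 m / 40.8 ka = 0.00457 m/yr = 0.457 cm/yr

0.457 cm/yr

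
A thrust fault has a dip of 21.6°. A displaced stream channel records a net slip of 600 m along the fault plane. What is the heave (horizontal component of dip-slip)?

558 m

heave = dip-slip × cos(dip) = 600 m × cos(21.6°) = 558 m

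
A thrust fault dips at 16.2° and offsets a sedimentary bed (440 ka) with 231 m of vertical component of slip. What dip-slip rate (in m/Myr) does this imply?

1880 m/Myr

dip-slip = throw / sin(dip) = 231 m / sin(16.2°) = 828 m
rate = 828 m / 440 ka = 0.00188 m/yr = 1880 m/Myr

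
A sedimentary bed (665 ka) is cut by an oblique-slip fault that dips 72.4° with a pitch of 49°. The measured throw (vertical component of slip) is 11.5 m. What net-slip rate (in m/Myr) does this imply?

dip-slip = throw / sin(dip) = 11.5 / sin(72.4°) = 12.06 m
net slip = dip-slip / sin(rake) = 12.06 / sin(49°) = 15.99 m
rate = 15.99 m / 665 ka = 0.0000240 m/yr = 24 m/Myr

24 m/Myr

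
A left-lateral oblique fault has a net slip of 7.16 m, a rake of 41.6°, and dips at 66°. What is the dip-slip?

4.75 m

dip-slip = net slip × sin(rake) = 7.16 m × sin(41.6°) = 4.75 m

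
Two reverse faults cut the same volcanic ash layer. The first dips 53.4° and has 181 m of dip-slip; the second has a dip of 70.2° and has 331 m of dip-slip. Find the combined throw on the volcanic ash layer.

457 m

throw_A = 181 × sin(53.4°) = 145.3 m
throw_B = 331 × sin(70.2°) = 311.4 m
total = 145.3 + 311.4 = 457 m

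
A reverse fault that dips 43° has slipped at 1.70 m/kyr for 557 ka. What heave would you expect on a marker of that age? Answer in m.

693 m

dip-slip = rate × time = 1.70 m/kyr × 557 ka = 946.9 m
heave = dip-slip × cos(dip) = 946.9 × cos(43°) = 693 m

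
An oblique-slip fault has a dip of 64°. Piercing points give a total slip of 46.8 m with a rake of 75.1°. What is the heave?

19.8 m

dip-slip = net slip × sin(rake) = 46.8 m × sin(75.1°) = 45.23 m
heave = dip-slip × cos(dip) = 45.23 × cos(64°) = 19.8 m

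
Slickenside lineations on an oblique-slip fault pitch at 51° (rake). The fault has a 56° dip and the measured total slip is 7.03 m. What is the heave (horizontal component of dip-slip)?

3.06 m

dip-slip = net slip × sin(rake) = 7.03 m × sin(51°) = 5.463 m
heave = dip-slip × cos(dip) = 5.463 × cos(56°) = 3.06 m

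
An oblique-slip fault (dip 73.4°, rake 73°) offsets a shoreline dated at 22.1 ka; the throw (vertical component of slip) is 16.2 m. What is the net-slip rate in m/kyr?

dip-slip = throw / sin(dip) = 16.2 / sin(73.4°) = 16.90 m
net slip = dip-slip / sin(rake) = 16.90 / sin(73°) = 17.68 m
rate = 17.68 m / 22.1 ka = 0.000800 m/yr = 0.800 m/kyr

0.800 m/kyr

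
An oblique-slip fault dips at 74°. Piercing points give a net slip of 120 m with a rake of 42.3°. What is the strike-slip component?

88.8 m

strike-slip = net slip × cos(rake) = 120 m × cos(42.3°) = 88.8 m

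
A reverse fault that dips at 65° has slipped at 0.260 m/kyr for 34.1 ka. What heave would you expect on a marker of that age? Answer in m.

3.75 m

dip-slip = rate × time = 0.260 m/kyr × 34.1 ka = 8.866 m
heave = dip-slip × cos(dip) = 8.866 × cos(65°) = 3.75 m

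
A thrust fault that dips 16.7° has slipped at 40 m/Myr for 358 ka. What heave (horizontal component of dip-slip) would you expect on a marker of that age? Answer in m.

dip-slip = rate × time = 40 m/Myr × 358 ka = 14.32 m
heave = dip-slip × cos(dip) = 14.32 × cos(16.7°) = 13.7 m

13.7 m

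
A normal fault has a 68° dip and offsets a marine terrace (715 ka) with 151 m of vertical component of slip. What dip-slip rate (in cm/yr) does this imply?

0.0228 cm/yr

dip-slip = throw / sin(dip) = 151 m / sin(68°) = 162.9 m
rate = 162.9 m / 715 ka = 0.000228 m/yr = 0.0228 cm/yr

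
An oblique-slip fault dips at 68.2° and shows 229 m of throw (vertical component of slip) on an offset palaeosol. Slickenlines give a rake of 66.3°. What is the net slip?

269 m

dip-slip = throw / sin(dip) = 229 / sin(68.2°) = 246.6 m
net slip = dip-slip / sin(rake) = 246.6 / sin(66.3°) = 269 m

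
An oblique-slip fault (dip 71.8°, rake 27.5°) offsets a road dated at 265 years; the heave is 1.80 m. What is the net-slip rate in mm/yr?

47.1 mm/yr

dip-slip = heave / cos(dip) = 1.80 / cos(71.8°) = 5.763 m
net slip = dip-slip / sin(rake) = 5.763 / sin(27.5°) = 12.48 m
rate = 12.48 m / 265 years = 0.0471 m/yr = 47.1 mm/yr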